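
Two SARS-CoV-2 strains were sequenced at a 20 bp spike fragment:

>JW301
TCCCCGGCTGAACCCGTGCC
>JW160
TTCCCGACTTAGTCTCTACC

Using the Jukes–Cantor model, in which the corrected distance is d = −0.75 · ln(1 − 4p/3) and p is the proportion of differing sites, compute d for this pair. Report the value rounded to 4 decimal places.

0.5716

The sequences differ at positions 2 (C/T), 7 (G/A), 10 (G/T), 12 (A/G), 13 (C/T), 15 (C/T), 16 (G/C), 18 (G/A).
p = 8/20 = 0.400000.
d = −0.75 · ln(1 − (4/3)·0.400000) = −0.75 · ln(0.466667) = −0.75 · (-0.762139) = 0.5716.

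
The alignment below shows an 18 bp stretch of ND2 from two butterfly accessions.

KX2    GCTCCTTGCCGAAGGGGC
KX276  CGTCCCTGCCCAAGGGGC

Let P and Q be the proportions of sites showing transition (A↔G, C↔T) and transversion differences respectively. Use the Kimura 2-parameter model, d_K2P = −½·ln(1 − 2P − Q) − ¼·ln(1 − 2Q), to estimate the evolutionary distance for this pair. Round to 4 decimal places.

Mismatches occur at site 1 (G→C, transversion), site 2 (C→G, transversion), site 6 (T→C, transition), site 11 (G→C, transversion).
Of the 4 differences, 1 transition and 3 transversions over 18 sites: P = 1/18 = 0.055556, Q = 3/18 = 0.166667.
d = −0.5·ln(0.722221) − 0.25·ln(0.666666) = −0.5·(-0.325424) − 0.25·(-0.405466) = 0.2641.

0.2641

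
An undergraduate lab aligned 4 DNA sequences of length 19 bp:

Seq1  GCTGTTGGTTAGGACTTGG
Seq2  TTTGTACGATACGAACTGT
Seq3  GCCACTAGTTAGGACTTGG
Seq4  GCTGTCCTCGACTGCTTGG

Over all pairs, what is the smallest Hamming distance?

4

Pairwise Hamming distances:
  Seq1 vs Seq2: 9
  Seq1 vs Seq3: 4
  Seq1 vs Seq4: 8
  Seq2 vs Seq3: 12
  Seq2 vs Seq4: 11
  Seq3 vs Seq4: 11
The smallest is 4, between Seq1 and Seq3.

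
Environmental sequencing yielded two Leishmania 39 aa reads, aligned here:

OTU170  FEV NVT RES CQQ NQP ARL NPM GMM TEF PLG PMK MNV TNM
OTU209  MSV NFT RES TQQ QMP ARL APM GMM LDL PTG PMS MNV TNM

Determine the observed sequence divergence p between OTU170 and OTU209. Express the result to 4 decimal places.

0.3077

Differing sites — 1:F/M; 2:E/S; 5:V/F; 10:C/T; 13:N/Q; 14:Q/M; 19:N/A; 25:T/L; 26:E/D; 27:F/L; 29:L/T; 33:K/S.
There are 12 differences over 39 sites, so p = 12/39 = 0.3077.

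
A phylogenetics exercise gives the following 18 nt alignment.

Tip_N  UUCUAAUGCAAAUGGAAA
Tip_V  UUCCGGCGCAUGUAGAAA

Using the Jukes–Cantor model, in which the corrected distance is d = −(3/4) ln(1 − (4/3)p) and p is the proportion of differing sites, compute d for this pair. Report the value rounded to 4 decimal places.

The sequences differ at positions 4 (U/C), 5 (A/G), 6 (A/G), 7 (U/C), 11 (A/U), 12 (A/G), 14 (G/A).
p = 7/18 = 0.388889.
d = −0.75 · ln(1 − (4/3)·0.388889) = −0.75 · ln(0.481481) = −0.75 · (-0.730889) = 0.5482.

0.5482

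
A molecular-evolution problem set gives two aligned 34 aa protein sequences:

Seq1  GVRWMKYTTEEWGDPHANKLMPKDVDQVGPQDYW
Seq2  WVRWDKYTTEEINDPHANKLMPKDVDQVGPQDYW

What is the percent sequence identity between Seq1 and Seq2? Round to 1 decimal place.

Differing sites — 1:G/W; 5:M/D; 12:W/I; 13:G/N.
30 of the 34 sites match, so the percent identity is 30/34 × 100 = 88.2%.

88.2%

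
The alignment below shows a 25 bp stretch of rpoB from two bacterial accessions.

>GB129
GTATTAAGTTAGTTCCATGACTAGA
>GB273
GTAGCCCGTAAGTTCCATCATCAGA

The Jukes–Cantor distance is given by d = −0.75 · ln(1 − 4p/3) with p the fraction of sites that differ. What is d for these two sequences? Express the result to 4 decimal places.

The sequences differ at positions 4 (T/G), 5 (T/C), 6 (A/C), 7 (A/C), 10 (T/A), 19 (G/C), 21 (C/T), 22 (T/C).
p = 8/25 = 0.320000.
d = −0.75 · ln(1 − (4/3)·0.320000) = −0.75 · ln(0.573333) = −0.75 · (-0.556289) = 0.4172.

0.4172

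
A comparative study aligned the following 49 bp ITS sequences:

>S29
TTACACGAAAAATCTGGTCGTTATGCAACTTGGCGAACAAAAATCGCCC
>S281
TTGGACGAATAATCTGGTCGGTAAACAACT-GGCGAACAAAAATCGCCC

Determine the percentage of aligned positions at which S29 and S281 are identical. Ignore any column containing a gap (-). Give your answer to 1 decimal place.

Excluding the 1 gap column leaves 48 comparable sites.
Mismatches occur at site 3 (A→G), site 4 (C→G), site 10 (A→T), site 21 (T→G), site 24 (T→A), site 25 (G→A).
42 of the 48 comparable sites match, so the percent identity is 42/48 × 100 = 87.5%.

87.5%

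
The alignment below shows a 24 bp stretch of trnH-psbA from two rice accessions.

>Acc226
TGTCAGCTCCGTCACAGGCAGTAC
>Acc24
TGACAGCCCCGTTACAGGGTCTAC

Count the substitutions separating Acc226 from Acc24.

The sequences differ at positions 3 (T/A), 8 (T/C), 13 (C/T), 19 (C/G), 20 (A/T), 21 (G/C).
That gives 6 mismatches out of 24 aligned sites, so the Hamming distance is 6.

6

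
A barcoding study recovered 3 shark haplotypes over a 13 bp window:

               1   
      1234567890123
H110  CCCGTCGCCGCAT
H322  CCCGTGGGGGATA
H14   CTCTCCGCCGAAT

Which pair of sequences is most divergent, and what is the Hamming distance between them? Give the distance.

8

Pairwise Hamming distances:
  H110 vs H322: 6
  H110 vs H14: 4
  H322 vs H14: 8
The largest is 8, between H322 and H14.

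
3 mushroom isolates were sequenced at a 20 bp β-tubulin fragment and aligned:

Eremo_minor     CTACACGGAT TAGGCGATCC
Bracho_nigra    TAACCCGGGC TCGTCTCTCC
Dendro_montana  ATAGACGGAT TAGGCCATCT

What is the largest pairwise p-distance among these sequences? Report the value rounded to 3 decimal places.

Pairwise Hamming distances:
  Eremo_minor vs Bracho_nigra: 9
  Eremo_minor vs Dendro_montana: 4
  Bracho_nigra vs Dendro_montana: 11
The largest is 11 mismatches, between Bracho_nigra and Dendro_montana; p = 11/20 = 0.550.

0.550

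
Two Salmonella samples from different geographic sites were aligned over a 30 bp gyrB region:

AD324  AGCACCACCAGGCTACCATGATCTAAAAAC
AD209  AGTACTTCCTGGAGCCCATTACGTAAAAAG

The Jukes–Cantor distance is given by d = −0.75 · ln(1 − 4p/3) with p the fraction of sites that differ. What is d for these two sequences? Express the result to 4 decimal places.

The sequences differ at positions 3 (C/T), 6 (C/T), 7 (A/T), 10 (A/T), 13 (C/A), 14 (T/G), 15 (A/C), 20 (G/T), 22 (T/C), 23 (C/G), 30 (C/G).
p = 11/30 = 0.366667.
d = −0.75 · ln(1 − (4/3)·0.366667) = −0.75 · ln(0.511111) = −0.75 · (-0.671168) = 0.5034.

0.5034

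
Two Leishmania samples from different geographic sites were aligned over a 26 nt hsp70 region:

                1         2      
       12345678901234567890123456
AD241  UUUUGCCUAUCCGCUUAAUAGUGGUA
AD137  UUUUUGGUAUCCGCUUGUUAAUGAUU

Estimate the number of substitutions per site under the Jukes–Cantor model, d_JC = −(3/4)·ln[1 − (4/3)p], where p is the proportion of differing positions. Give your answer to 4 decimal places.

0.3961

Mismatches occur at site 5 (G↔U), site 6 (C↔G), site 7 (C↔G), site 17 (A↔G), site 18 (A↔U), site 21 (G↔A), site 24 (G↔A), site 26 (A↔U).
p = 8/26 = 0.307692.
d = −0.75 · ln(1 − (4/3)·0.307692) = −0.75 · ln(0.589744) = −0.75 · (-0.528067) = 0.3961.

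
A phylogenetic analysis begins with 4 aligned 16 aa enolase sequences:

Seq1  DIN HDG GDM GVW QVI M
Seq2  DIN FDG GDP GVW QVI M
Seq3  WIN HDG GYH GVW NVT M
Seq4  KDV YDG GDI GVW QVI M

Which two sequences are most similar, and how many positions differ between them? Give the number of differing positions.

2

Pairwise Hamming distances:
  Seq1 vs Seq2: 2
  Seq1 vs Seq3: 5
  Seq1 vs Seq4: 5
  Seq2 vs Seq3: 6
  Seq2 vs Seq4: 5
  Seq3 vs Seq4: 8
The smallest is 2, between Seq1 and Seq2.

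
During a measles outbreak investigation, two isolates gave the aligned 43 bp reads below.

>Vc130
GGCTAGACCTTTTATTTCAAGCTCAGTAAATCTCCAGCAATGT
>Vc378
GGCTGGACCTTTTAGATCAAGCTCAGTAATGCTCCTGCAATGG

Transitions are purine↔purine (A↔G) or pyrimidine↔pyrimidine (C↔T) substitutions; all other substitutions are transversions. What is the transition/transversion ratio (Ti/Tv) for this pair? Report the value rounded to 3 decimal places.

The sequences differ at positions 5 (A/G, transition), 15 (T/G, transversion), 16 (T/A, transversion), 30 (A/T, transversion), 31 (T/G, transversion), 36 (A/T, transversion), 43 (T/G, transversion).
Of the 7 differences, 1 transition and 6 transversions, so Ti/Tv = 1/6 = 0.167.

0.167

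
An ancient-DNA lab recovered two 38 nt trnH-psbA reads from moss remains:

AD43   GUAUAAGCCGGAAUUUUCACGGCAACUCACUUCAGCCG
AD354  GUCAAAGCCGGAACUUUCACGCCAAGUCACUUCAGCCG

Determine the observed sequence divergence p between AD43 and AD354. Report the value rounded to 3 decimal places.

The sequences differ at positions 3 (A/C), 4 (U/A), 14 (U/C), 22 (G/C), 26 (C/G).
There are 5 differences over 38 sites, so p = 5/38 = 0.132.

0.132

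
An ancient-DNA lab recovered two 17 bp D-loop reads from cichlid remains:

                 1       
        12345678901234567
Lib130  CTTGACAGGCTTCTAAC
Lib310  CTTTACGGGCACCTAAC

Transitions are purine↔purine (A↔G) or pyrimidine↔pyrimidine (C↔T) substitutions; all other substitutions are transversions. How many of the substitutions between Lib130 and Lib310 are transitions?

2

Differing sites — 4:G/T (Tv); 7:A/G (Ti); 11:T/A (Tv); 12:T/C (Ti).
Of the 4 differences, 2 transitions and 2 transversions, so the answer is 2.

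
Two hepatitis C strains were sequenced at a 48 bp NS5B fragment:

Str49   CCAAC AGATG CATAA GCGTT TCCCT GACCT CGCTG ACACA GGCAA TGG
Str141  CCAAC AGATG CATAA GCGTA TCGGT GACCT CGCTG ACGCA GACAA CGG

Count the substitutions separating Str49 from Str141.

6

The sequences differ at positions 20 (T/A), 23 (C/G), 24 (C/G), 38 (A/G), 42 (G/A), 46 (T/C).
That gives 6 mismatches out of 48 aligned sites, so the Hamming distance is 6.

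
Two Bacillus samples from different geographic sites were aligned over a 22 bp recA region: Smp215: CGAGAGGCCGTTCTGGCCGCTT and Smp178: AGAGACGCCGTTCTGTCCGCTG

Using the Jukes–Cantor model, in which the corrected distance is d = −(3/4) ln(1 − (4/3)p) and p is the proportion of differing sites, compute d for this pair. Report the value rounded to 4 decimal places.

Differing sites — 1:C/A; 6:G/C; 16:G/T; 22:T/G.
p = 4/22 = 0.181818.
d = −0.75 · ln(1 − (4/3)·0.181818) = −0.75 · ln(0.757576) = −0.75 · (-0.277631) = 0.2082.

0.2082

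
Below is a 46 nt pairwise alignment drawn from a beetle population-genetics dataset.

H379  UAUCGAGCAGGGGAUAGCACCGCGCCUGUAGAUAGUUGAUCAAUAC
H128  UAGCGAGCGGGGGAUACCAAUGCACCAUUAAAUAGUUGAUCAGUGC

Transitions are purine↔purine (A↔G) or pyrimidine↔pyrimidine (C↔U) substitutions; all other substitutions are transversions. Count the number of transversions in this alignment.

5

Differing sites — 3:U/G (Tv); 9:A/G (Ti); 17:G/C (Tv); 20:C/A (Tv); 21:C/U (Ti); 24:G/A (Ti); 27:U/A (Tv); 28:G/U (Tv); 31:G/A (Ti); 43:A/G (Ti); 45:A/G (Ti).
Of the 11 differences, 6 transitions and 5 transversions, so the answer is 5.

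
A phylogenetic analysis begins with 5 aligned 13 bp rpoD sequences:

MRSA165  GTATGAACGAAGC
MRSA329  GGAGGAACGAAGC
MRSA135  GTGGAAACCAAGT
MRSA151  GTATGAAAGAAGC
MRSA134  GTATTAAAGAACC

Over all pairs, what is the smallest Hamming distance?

Pairwise Hamming distances:
  MRSA165 vs MRSA329: 2
  MRSA165 vs MRSA135: 5
  MRSA165 vs MRSA151: 1
  MRSA165 vs MRSA134: 3
  MRSA329 vs MRSA135: 5
  MRSA329 vs MRSA151: 3
  MRSA329 vs MRSA134: 5
  MRSA135 vs MRSA151: 6
  MRSA135 vs MRSA134: 7
  MRSA151 vs MRSA134: 2
The smallest is 1, between MRSA165 and MRSA151.

1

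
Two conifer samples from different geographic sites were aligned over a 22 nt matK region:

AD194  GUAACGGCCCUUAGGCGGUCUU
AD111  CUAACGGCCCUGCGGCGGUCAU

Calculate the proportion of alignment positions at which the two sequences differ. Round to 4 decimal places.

0.1818

The sequences differ at positions 1 (G/C), 12 (U/G), 13 (A/C), 21 (U/A).
There are 4 differences over 22 sites, so p = 4/22 = 0.1818.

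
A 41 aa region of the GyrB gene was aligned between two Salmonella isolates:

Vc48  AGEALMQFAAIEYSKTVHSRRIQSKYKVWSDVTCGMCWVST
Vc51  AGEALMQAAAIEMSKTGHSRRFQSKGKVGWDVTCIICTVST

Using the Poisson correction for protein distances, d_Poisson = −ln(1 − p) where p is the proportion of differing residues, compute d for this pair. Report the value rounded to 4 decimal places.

Differing sites — 8:F/A; 13:Y/M; 17:V/G; 22:I/F; 26:Y/G; 29:W/G; 30:S/W; 35:G/I; 36:M/I; 38:W/T.
p = 10/41 = 0.243902.
d = −ln(1 − 0.243902) = −ln(0.756098) = 0.2796.

0.2796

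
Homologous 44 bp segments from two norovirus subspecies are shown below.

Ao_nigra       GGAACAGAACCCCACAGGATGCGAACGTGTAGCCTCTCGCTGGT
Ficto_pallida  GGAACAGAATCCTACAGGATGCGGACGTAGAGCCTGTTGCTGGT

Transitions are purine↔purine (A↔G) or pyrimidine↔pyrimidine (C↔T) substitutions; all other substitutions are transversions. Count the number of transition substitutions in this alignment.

5

Differing sites — 10:C/T (Ti); 13:C/T (Ti); 24:A/G (Ti); 29:G/A (Ti); 30:T/G (Tv); 36:C/G (Tv); 38:C/T (Ti).
Of the 7 differences, 5 transitions and 2 transversions, so the answer is 5.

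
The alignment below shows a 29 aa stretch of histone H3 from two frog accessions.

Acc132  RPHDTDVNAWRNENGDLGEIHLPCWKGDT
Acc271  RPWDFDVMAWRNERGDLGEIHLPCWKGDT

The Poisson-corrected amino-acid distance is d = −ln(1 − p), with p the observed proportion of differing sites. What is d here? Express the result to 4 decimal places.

0.1484

Mismatches occur at site 3 (H→W), site 5 (T→F), site 8 (N→M), site 14 (N→R).
p = 4/29 = 0.137931.
d = −ln(1 − 0.137931) = −ln(0.862069) = 0.1484.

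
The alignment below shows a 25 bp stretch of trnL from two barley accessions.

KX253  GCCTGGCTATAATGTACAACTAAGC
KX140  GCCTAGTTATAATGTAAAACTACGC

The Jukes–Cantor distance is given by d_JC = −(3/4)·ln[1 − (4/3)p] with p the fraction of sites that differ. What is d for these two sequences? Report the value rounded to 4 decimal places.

0.1800

Mismatches occur at site 5 (G↔A), site 7 (C↔T), site 17 (C↔A), site 23 (A↔C).
p = 4/25 = 0.160000.
d = −0.75 · ln(1 − (4/3)·0.160000) = −0.75 · ln(0.786667) = −0.75 · (-0.239950) = 0.1800.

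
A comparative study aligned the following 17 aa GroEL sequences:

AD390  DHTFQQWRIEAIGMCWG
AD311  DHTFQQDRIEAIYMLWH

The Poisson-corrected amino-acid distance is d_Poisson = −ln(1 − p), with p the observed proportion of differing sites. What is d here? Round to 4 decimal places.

Mismatches occur at site 7 (W→D), site 13 (G→Y), site 15 (C→L), site 17 (G→H).
p = 4/17 = 0.235294.
d = −ln(1 − 0.235294) = −ln(0.764706) = 0.2683.

0.2683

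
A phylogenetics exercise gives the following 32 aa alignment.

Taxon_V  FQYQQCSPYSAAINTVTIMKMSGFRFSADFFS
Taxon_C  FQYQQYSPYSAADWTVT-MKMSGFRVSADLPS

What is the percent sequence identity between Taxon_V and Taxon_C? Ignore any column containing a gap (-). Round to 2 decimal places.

Excluding the 1 gap column leaves 31 comparable sites.
Differing sites — 6:C/Y; 13:I/D; 14:N/W; 26:F/V; 30:F/L; 31:F/P.
25 of the 31 comparable sites match, so the percent identity is 25/31 × 100 = 80.65%.

80.65%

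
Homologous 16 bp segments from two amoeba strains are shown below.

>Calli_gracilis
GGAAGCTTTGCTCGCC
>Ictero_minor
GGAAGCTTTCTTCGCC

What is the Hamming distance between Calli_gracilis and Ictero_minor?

Differing sites — 10:G/C; 11:C/T.
That gives 2 mismatches out of 16 aligned sites, so the Hamming distance is 2.

2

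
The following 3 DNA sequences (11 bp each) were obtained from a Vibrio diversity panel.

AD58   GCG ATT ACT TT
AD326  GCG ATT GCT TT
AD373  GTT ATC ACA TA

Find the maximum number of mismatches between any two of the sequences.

6

Pairwise Hamming distances:
  AD58 vs AD326: 1
  AD58 vs AD373: 5
  AD326 vs AD373: 6
The largest is 6, between AD326 and AD373.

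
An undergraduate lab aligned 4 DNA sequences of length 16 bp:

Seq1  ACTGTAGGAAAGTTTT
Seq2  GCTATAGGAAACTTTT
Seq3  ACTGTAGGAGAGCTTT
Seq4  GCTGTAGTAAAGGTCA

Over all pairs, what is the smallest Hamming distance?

2

Pairwise Hamming distances:
  Seq1 vs Seq2: 3
  Seq1 vs Seq3: 2
  Seq1 vs Seq4: 5
  Seq2 vs Seq3: 5
  Seq2 vs Seq4: 6
  Seq3 vs Seq4: 6
The smallest is 2, between Seq1 and Seq3.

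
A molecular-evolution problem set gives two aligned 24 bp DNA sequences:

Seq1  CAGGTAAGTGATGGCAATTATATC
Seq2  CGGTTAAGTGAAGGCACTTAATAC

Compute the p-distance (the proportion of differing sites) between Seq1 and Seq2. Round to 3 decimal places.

Mismatches occur at site 2 (A↔G), site 4 (G↔T), site 12 (T↔A), site 17 (A↔C), site 21 (T↔A), site 22 (A↔T), site 23 (T↔A).
There are 7 differences over 24 sites, so p = 7/24 = 0.292.

0.292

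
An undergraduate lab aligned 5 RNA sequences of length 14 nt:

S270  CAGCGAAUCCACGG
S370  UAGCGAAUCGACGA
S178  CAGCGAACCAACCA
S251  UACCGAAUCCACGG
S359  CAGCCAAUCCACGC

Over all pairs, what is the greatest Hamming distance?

Pairwise Hamming distances:
  S270 vs S370: 3
  S270 vs S178: 4
  S270 vs S251: 2
  S270 vs S359: 2
  S370 vs S178: 4
  S370 vs S251: 3
  S370 vs S359: 4
  S178 vs S251: 6
  S178 vs S359: 5
  S251 vs S359: 4
The largest is 6, between S178 and S251.

6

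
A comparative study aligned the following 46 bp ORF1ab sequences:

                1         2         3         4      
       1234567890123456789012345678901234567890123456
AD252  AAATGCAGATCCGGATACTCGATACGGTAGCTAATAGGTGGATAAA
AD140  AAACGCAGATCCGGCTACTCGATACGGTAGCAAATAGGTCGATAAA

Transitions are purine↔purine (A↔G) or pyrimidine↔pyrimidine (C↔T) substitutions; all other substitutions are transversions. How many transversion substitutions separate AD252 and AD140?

3

Differing sites — 4:T/C (Ti); 15:A/C (Tv); 32:T/A (Tv); 40:G/C (Tv).
Of the 4 differences, 1 transition and 3 transversions, so the answer is 3.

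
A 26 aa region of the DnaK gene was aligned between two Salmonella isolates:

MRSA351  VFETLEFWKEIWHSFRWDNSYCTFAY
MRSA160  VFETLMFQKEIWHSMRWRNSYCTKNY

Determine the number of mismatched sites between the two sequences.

Mismatches occur at site 6 (E↔M), site 8 (W↔Q), site 15 (F↔M), site 18 (D↔R), site 24 (F↔K), site 25 (A↔N).
That gives 6 mismatches out of 26 aligned sites, so the Hamming distance is 6.

6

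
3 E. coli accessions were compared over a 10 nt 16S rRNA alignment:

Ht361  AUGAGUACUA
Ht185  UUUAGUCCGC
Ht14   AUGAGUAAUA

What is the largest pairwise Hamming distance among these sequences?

Pairwise Hamming distances:
  Ht361 vs Ht185: 5
  Ht361 vs Ht14: 1
  Ht185 vs Ht14: 6
The largest is 6, between Ht185 and Ht14.

6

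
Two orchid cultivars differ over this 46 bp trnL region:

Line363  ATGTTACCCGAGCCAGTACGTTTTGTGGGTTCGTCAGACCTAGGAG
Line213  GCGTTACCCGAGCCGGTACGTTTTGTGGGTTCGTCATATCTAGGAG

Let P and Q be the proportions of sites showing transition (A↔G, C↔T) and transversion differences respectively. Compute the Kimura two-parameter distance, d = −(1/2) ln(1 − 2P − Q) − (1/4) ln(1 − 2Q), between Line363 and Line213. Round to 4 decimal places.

0.1200

The sequences differ at positions 1 (A/G, transition), 2 (T/C, transition), 15 (A/G, transition), 37 (G/T, transversion), 39 (C/T, transition).
Of the 5 differences, 4 transitions and 1 transversion over 46 sites: P = 4/46 = 0.086957, Q = 1/46 = 0.021739.
d = −0.5·ln(0.804347) − 0.25·ln(0.956522) = −0.5·(-0.217725) − 0.25·(-0.044451) = 0.1200.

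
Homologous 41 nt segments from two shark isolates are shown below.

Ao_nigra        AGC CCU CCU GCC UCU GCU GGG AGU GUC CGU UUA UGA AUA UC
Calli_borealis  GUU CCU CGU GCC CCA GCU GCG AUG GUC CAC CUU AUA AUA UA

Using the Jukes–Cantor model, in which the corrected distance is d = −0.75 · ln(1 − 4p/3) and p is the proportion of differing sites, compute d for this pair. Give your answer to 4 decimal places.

Mismatches occur at site 1 (A→G), site 2 (G→U), site 3 (C→U), site 8 (C→G), site 13 (U→C), site 15 (U→A), site 20 (G→C), site 23 (G→U), site 24 (U→G), site 29 (G→A), site 30 (U→C), site 31 (U→C), site 33 (A→U), site 34 (U→A), site 35 (G→U), site 41 (C→A).
p = 16/41 = 0.390244.
d = −0.75 · ln(1 − (4/3)·0.390244) = −0.75 · ln(0.479675) = −0.75 · (-0.734646) = 0.5510.

0.5510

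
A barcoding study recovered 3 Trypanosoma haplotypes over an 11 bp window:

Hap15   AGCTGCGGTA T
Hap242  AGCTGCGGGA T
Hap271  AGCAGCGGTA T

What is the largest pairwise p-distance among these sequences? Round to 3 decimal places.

0.182

Pairwise Hamming distances:
  Hap15 vs Hap242: 1
  Hap15 vs Hap271: 1
  Hap242 vs Hap271: 2
The largest is 2 mismatches, between Hap242 and Hap271; p = 2/11 = 0.182.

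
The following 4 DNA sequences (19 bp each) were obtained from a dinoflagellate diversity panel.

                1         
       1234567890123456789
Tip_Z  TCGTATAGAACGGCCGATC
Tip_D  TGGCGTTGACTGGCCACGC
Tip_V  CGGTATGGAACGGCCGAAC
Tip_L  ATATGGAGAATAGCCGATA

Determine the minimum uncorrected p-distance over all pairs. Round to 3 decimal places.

0.211

Pairwise Hamming distances:
  Tip_Z vs Tip_D: 9
  Tip_Z vs Tip_V: 4
  Tip_Z vs Tip_L: 8
  Tip_D vs Tip_V: 9
  Tip_D vs Tip_L: 12
  Tip_V vs Tip_L: 10
The smallest is 4 mismatches, between Tip_Z and Tip_V; p = 4/19 = 0.211.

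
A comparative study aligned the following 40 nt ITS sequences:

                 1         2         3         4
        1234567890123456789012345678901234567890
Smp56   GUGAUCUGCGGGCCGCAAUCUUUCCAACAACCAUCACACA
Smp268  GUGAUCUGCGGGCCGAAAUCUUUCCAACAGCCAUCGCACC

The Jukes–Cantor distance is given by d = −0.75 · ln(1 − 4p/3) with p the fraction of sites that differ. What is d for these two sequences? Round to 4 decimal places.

0.1073

Differing sites — 16:C/A; 30:A/G; 36:A/G; 40:A/C.
p = 4/40 = 0.100000.
d = −0.75 · ln(1 − (4/3)·0.100000) = −0.75 · ln(0.866667) = −0.75 · (-0.143100) = 0.1073.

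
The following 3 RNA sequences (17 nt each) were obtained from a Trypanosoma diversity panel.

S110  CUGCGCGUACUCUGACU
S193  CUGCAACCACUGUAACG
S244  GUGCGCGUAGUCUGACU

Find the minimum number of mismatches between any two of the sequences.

Pairwise Hamming distances:
  S110 vs S193: 7
  S110 vs S244: 2
  S193 vs S244: 9
The smallest is 2, between S110 and S244.

2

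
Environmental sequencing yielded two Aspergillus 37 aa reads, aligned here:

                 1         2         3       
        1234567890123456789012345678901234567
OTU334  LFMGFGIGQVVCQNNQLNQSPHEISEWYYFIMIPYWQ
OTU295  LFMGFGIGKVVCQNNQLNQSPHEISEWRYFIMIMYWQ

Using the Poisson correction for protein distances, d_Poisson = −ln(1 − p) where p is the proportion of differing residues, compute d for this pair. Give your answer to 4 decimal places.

Differing sites — 9:Q/K; 28:Y/R; 34:P/M.
p = 3/37 = 0.081081.
d = −ln(1 − 0.081081) = −ln(0.918919) = 0.0846.

0.0846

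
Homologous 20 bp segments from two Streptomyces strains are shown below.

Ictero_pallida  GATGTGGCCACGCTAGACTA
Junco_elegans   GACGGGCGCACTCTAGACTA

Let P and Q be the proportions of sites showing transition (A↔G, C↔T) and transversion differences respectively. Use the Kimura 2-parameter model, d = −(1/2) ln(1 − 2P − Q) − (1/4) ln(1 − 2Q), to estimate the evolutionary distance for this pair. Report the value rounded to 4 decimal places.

0.3060

The sequences differ at positions 3 (T/C, transition), 5 (T/G, transversion), 7 (G/C, transversion), 8 (C/G, transversion), 12 (G/T, transversion).
Of the 5 differences, 1 transition and 4 transversions over 20 sites: P = 1/20 = 0.050000, Q = 4/20 = 0.200000.
d = −0.5·ln(0.700000) − 0.25·ln(0.600000) = −0.5·(-0.356675) − 0.25·(-0.510826) = 0.3060.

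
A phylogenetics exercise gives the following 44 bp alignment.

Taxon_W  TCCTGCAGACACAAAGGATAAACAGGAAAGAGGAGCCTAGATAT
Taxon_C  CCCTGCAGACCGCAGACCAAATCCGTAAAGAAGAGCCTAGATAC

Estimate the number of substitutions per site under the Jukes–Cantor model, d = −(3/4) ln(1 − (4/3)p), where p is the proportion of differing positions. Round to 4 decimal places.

The sequences differ at positions 1 (T/C), 11 (A/C), 12 (C/G), 13 (A/C), 15 (A/G), 16 (G/A), 17 (G/C), 18 (A/C), 19 (T/A), 22 (A/T), 24 (A/C), 26 (G/T), 32 (G/A), 44 (T/C).
p = 14/44 = 0.318182.
d = −0.75 · ln(1 − (4/3)·0.318182) = −0.75 · ln(0.575757) = −0.75 · (-0.552070) = 0.4141.

0.4141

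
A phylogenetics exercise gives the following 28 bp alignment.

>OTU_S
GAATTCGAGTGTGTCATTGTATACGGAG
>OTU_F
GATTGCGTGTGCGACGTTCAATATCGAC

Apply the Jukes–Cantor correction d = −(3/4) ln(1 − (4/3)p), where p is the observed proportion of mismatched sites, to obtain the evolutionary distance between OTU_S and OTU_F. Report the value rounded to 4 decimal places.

The sequences differ at positions 3 (A/T), 5 (T/G), 8 (A/T), 12 (T/C), 14 (T/A), 16 (A/G), 19 (G/C), 20 (T/A), 24 (C/T), 25 (G/C), 28 (G/C).
p = 11/28 = 0.392857.
d = −0.75 · ln(1 − (4/3)·0.392857) = −0.75 · ln(0.476191) = −0.75 · (-0.741936) = 0.5565.

0.5565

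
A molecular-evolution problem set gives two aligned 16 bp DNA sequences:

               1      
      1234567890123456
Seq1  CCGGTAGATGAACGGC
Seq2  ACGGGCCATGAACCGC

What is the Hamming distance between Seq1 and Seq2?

5

Differing sites — 1:C/A; 5:T/G; 6:A/C; 7:G/C; 14:G/C.
That gives 5 mismatches out of 16 aligned sites, so the Hamming distance is 5.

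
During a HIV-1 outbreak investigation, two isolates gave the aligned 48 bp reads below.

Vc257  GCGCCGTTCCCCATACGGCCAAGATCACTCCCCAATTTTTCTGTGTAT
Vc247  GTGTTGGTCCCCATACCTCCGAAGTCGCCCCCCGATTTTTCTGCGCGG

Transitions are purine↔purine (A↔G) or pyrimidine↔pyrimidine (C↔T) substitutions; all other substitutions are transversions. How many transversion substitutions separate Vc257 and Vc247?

Differing sites — 2:C/T (Ti); 4:C/T (Ti); 5:C/T (Ti); 7:T/G (Tv); 17:G/C (Tv); 18:G/T (Tv); 21:A/G (Ti); 23:G/A (Ti); 24:A/G (Ti); 27:A/G (Ti); 29:T/C (Ti); 34:A/G (Ti); 44:T/C (Ti); 46:T/C (Ti); 47:A/G (Ti); 48:T/G (Tv).
Of the 16 differences, 12 transitions and 4 transversions, so the answer is 4.

4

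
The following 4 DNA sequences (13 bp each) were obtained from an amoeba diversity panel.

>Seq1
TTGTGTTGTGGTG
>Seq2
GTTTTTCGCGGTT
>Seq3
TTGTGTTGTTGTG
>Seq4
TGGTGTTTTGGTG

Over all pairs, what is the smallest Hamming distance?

1

Pairwise Hamming distances:
  Seq1 vs Seq2: 6
  Seq1 vs Seq3: 1
  Seq1 vs Seq4: 2
  Seq2 vs Seq3: 7
  Seq2 vs Seq4: 8
  Seq3 vs Seq4: 3
The smallest is 1, between Seq1 and Seq3.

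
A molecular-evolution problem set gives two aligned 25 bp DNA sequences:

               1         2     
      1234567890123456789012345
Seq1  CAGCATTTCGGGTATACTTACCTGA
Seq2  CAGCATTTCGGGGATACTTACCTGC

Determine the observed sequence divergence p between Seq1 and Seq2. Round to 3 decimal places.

0.080

Differing sites — 13:T/G; 25:A/C.
There are 2 differences over 25 sites, so p = 2/25 = 0.080.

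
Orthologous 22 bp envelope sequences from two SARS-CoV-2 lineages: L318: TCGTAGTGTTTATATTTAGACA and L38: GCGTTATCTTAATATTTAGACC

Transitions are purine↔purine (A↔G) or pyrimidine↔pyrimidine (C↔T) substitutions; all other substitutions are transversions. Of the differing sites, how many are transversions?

Differing sites — 1:T/G (Tv); 5:A/T (Tv); 6:G/A (Ti); 8:G/C (Tv); 11:T/A (Tv); 22:A/C (Tv).
Of the 6 differences, 1 transition and 5 transversions, so the answer is 5.

5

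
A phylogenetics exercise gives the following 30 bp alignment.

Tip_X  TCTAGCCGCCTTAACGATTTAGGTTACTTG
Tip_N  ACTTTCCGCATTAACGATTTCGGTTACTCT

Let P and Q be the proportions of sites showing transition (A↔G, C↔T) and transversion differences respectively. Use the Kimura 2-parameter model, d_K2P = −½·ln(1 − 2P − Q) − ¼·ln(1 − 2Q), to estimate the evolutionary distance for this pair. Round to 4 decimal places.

0.2828

Mismatches occur at site 1 (T/A, transversion), site 4 (A/T, transversion), site 5 (G/T, transversion), site 10 (C/A, transversion), site 21 (A/C, transversion), site 29 (T/C, transition), site 30 (G/T, transversion).
Of the 7 differences, 1 transition and 6 transversions over 30 sites: P = 1/30 = 0.033333, Q = 6/30 = 0.200000.
d = −0.5·ln(0.733334) − 0.25·ln(0.600000) = −0.5·(-0.310154) − 0.25·(-0.510826) = 0.2828.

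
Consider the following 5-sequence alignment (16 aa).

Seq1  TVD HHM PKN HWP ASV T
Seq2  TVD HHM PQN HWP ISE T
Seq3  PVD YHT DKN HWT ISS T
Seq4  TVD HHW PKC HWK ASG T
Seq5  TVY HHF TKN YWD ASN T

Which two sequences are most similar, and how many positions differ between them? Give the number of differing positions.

3

Pairwise Hamming distances:
  Seq1 vs Seq2: 3
  Seq1 vs Seq3: 7
  Seq1 vs Seq4: 4
  Seq1 vs Seq5: 6
  Seq2 vs Seq3: 7
  Seq2 vs Seq4: 6
  Seq2 vs Seq5: 8
  Seq3 vs Seq4: 8
  Seq3 vs Seq5: 9
  Seq4 vs Seq5: 7
The smallest is 3, between Seq1 and Seq2.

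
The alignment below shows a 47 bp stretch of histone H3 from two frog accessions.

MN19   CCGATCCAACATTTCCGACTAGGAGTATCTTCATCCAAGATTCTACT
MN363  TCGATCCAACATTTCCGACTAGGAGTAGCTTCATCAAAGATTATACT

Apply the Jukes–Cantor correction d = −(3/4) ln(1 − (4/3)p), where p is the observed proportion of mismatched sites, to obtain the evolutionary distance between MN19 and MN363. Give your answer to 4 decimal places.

0.0903

Mismatches occur at site 1 (C↔T), site 28 (T↔G), site 36 (C↔A), site 43 (C↔A).
p = 4/47 = 0.085106.
d = −0.75 · ln(1 − (4/3)·0.085106) = −0.75 · ln(0.886525) = −0.75 · (-0.120446) = 0.0903.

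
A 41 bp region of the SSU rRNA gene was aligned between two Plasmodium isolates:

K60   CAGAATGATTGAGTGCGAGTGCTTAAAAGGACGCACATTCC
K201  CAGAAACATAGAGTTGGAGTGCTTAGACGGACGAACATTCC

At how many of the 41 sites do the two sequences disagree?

8

The sequences differ at positions 6 (T/A), 7 (G/C), 10 (T/A), 15 (G/T), 16 (C/G), 26 (A/G), 28 (A/C), 34 (C/A).
That gives 8 mismatches out of 41 aligned sites, so the Hamming distance is 8.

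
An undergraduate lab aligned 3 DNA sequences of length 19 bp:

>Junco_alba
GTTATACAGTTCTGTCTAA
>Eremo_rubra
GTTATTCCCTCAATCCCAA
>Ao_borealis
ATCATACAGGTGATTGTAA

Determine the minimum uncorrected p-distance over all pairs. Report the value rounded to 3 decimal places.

Pairwise Hamming distances:
  Junco_alba vs Eremo_rubra: 9
  Junco_alba vs Ao_borealis: 7
  Eremo_rubra vs Ao_borealis: 11
The smallest is 7 mismatches, between Junco_alba and Ao_borealis; p = 7/19 = 0.368.

0.368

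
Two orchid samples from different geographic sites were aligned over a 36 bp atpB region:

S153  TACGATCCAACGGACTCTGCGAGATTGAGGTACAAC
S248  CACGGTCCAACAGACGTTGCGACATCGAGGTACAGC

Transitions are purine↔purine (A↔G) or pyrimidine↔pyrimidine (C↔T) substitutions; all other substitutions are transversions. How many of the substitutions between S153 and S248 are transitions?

The sequences differ at positions 1 (T/C, transition), 5 (A/G, transition), 12 (G/A, transition), 16 (T/G, transversion), 17 (C/T, transition), 23 (G/C, transversion), 26 (T/C, transition), 35 (A/G, transition).
Of the 8 differences, 6 transitions and 2 transversions, so the answer is 6.

6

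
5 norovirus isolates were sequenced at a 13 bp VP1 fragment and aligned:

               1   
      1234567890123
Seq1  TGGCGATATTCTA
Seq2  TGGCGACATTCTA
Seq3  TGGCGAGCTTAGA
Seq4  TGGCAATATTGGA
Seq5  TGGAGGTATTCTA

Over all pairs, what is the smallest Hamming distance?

1

Pairwise Hamming distances:
  Seq1 vs Seq2: 1
  Seq1 vs Seq3: 4
  Seq1 vs Seq4: 3
  Seq1 vs Seq5: 2
  Seq2 vs Seq3: 4
  Seq2 vs Seq4: 4
  Seq2 vs Seq5: 3
  Seq3 vs Seq4: 4
  Seq3 vs Seq5: 6
  Seq4 vs Seq5: 5
The smallest is 1, between Seq1 and Seq2.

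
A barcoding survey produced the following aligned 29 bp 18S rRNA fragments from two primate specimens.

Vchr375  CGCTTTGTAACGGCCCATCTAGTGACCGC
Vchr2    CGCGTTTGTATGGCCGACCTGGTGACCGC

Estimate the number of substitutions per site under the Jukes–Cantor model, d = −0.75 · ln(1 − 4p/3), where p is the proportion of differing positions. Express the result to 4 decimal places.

The sequences differ at positions 4 (T/G), 7 (G/T), 8 (T/G), 9 (A/T), 11 (C/T), 16 (C/G), 18 (T/C), 21 (A/G).
p = 8/29 = 0.275862.
d = −0.75 · ln(1 − (4/3)·0.275862) = −0.75 · ln(0.632184) = −0.75 · (-0.458575) = 0.3439.

0.3439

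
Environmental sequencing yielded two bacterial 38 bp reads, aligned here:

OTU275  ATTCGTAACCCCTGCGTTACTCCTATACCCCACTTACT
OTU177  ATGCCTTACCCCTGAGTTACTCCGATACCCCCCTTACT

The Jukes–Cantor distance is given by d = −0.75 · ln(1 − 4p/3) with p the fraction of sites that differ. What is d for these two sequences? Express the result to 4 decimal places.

Differing sites — 3:T/G; 5:G/C; 7:A/T; 15:C/A; 24:T/G; 32:A/C.
p = 6/38 = 0.157895.
d = −0.75 · ln(1 − (4/3)·0.157895) = −0.75 · ln(0.789473) = −0.75 · (-0.236390) = 0.1773.

0.1773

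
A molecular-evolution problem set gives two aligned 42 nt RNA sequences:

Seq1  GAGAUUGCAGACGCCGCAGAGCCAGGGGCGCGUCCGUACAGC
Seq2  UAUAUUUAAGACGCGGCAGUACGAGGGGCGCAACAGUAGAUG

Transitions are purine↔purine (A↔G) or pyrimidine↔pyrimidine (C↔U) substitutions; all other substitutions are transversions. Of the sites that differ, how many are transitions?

2

The sequences differ at positions 1 (G/U, transversion), 3 (G/U, transversion), 7 (G/U, transversion), 8 (C/A, transversion), 15 (C/G, transversion), 20 (A/U, transversion), 21 (G/A, transition), 23 (C/G, transversion), 32 (G/A, transition), 33 (U/A, transversion), 35 (C/A, transversion), 39 (C/G, transversion), 41 (G/U, transversion), 42 (C/G, transversion).
Of the 14 differences, 2 transitions and 12 transversions, so the answer is 2.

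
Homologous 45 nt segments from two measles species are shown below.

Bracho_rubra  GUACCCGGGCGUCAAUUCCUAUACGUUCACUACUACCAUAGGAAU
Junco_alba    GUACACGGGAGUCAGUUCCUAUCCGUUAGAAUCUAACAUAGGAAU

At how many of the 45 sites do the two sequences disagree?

10

The sequences differ at positions 5 (C/A), 10 (C/A), 15 (A/G), 23 (A/C), 28 (C/A), 29 (A/G), 30 (C/A), 31 (U/A), 32 (A/U), 36 (C/A).
That gives 10 mismatches out of 45 aligned sites, so the Hamming distance is 10.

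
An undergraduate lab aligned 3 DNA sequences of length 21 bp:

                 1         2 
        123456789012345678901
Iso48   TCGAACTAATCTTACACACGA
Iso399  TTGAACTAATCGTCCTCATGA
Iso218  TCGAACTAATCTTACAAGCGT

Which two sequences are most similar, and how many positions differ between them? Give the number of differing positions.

Pairwise Hamming distances:
  Iso48 vs Iso399: 5
  Iso48 vs Iso218: 3
  Iso399 vs Iso218: 8
The smallest is 3, between Iso48 and Iso218.

3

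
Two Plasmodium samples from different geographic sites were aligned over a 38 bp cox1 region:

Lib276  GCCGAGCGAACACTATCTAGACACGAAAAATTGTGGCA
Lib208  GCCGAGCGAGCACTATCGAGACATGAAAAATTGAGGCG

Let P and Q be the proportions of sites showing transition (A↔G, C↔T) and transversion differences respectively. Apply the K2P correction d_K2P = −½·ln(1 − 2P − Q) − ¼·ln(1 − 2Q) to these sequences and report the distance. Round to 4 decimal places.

0.1460

Mismatches occur at site 10 (A↔G, transition), site 18 (T↔G, transversion), site 24 (C↔T, transition), site 34 (T↔A, transversion), site 38 (A↔G, transition).
Of the 5 differences, 3 transitions and 2 transversions over 38 sites: P = 3/38 = 0.078947, Q = 2/38 = 0.052632.
d = −0.5·ln(0.789474) − 0.25·ln(0.894736) = −0.5·(-0.236388) − 0.25·(-0.111227) = 0.1460.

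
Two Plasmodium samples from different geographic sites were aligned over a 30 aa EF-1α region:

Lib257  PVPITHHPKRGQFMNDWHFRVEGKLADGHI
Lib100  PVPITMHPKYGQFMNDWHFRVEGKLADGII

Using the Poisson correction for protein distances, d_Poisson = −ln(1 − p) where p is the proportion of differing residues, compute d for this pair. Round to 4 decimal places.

0.1054

Differing sites — 6:H/M; 10:R/Y; 29:H/I.
p = 3/30 = 0.100000.
d = −ln(1 − 0.100000) = −ln(0.900000) = 0.1054.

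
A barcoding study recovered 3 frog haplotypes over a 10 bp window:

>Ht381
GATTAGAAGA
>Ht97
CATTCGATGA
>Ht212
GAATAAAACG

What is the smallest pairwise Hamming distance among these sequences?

3

Pairwise Hamming distances:
  Ht381 vs Ht97: 3
  Ht381 vs Ht212: 4
  Ht97 vs Ht212: 7
The smallest is 3, between Ht381 and Ht97.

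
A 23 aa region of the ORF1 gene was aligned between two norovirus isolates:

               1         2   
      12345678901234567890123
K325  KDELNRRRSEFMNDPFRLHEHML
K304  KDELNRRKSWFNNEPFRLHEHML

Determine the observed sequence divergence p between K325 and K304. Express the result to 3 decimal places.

Differing sites — 8:R/K; 10:E/W; 12:M/N; 14:D/E.
There are 4 differences over 23 sites, so p = 4/23 = 0.174.

0.174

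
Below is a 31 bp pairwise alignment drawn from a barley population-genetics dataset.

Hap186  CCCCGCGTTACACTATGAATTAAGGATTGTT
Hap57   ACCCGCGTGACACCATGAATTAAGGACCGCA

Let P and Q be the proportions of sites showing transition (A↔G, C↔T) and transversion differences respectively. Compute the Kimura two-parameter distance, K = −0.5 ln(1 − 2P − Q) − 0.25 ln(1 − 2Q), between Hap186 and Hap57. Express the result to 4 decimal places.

The sequences differ at positions 1 (C/A, transversion), 9 (T/G, transversion), 14 (T/C, transition), 27 (T/C, transition), 28 (T/C, transition), 30 (T/C, transition), 31 (T/A, transversion).
Of the 7 differences, 4 transitions and 3 transversions over 31 sites: P = 4/31 = 0.129032, Q = 3/31 = 0.096774.
d = −0.5·ln(0.645162) − 0.25·ln(0.806452) = −0.5·(-0.438254) − 0.25·(-0.215111) = 0.2729.

0.2729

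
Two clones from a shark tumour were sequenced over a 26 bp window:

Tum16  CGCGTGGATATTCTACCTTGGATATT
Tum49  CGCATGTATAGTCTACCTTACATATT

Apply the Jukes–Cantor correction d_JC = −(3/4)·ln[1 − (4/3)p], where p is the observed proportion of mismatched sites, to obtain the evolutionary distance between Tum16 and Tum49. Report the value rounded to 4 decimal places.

0.2222

The sequences differ at positions 4 (G/A), 7 (G/T), 11 (T/G), 20 (G/A), 21 (G/C).
p = 5/26 = 0.192308.
d = −0.75 · ln(1 − (4/3)·0.192308) = −0.75 · ln(0.743589) = −0.75 · (-0.296267) = 0.2222.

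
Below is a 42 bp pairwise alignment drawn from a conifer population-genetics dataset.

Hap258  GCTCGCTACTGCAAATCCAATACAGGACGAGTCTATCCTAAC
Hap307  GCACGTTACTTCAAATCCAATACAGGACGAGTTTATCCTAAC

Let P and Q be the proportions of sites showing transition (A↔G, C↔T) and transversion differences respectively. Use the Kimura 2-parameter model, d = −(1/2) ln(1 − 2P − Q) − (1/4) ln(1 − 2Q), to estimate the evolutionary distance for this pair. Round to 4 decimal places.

Differing sites — 3:T/A (Tv); 6:C/T (Ti); 11:G/T (Tv); 33:C/T (Ti).
Of the 4 differences, 2 transitions and 2 transversions over 42 sites: P = 2/42 = 0.047619, Q = 2/42 = 0.047619.
d = −0.5·ln(0.857143) − 0.25·ln(0.904762) = −0.5·(-0.154151) − 0.25·(-0.100083) = 0.1021.

0.1021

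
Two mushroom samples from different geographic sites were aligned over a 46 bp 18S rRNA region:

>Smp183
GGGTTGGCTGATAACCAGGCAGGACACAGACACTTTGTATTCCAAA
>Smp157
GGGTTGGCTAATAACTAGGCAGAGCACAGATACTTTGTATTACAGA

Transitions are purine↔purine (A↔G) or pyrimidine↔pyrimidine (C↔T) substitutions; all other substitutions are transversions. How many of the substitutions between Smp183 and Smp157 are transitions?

6

The sequences differ at positions 10 (G/A, transition), 16 (C/T, transition), 23 (G/A, transition), 24 (A/G, transition), 31 (C/T, transition), 42 (C/A, transversion), 45 (A/G, transition).
Of the 7 differences, 6 transitions and 1 transversion, so the answer is 6.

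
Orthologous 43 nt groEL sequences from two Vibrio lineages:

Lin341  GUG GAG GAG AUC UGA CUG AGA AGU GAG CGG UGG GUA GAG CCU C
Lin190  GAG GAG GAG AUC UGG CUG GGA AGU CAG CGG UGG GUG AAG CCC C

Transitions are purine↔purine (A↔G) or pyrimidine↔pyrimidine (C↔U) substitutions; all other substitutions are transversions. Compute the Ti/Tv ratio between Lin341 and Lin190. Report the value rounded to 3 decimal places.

2.500

Differing sites — 2:U/A (Tv); 15:A/G (Ti); 19:A/G (Ti); 25:G/C (Tv); 36:A/G (Ti); 37:G/A (Ti); 42:U/C (Ti).
Of the 7 differences, 5 transitions and 2 transversions, so Ti/Tv = 5/2 = 2.500.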